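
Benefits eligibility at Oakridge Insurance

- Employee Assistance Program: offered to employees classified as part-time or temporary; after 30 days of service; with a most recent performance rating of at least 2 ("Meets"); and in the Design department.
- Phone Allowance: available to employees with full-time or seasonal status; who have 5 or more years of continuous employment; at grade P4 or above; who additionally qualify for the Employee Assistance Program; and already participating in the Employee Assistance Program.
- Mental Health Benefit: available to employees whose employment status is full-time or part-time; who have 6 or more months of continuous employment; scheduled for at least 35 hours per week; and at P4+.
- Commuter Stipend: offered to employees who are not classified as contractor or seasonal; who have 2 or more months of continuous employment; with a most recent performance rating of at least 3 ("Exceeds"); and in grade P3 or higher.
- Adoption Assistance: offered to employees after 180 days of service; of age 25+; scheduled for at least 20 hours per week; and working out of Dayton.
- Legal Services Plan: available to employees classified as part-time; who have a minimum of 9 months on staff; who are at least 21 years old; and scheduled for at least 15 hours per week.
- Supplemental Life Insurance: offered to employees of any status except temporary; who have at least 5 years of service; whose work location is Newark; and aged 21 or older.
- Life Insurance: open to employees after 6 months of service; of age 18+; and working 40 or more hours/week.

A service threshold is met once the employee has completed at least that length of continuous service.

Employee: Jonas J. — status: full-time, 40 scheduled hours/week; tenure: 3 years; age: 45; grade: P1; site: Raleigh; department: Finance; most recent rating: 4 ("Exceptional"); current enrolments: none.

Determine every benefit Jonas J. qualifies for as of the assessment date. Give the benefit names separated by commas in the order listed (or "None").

Employee Assistance Program — status full-time ✗ (requires part-time or temporary) → not eligible.
Phone Allowance — status full-time ✓; service 3 years < 5 years ✗ → not eligible.
Mental Health Benefit — status full-time ✓; service 3 years ≥ 6 months (≈180 days) ✓; 40 hrs/wk ≥ 35 ✓; grade P1 < P4 ✗ → not eligible.
Commuter Stipend — status full-time ✓ (not excluded); service 3 years ≥ 2 months (≈60 days) ✓; rating 4 ≥ 3 ✓; grade P1 < P3 ✗ → not eligible.
Adoption Assistance — service 3 years ≥ 180 days ✓; age 45 ≥ 25 ✓; 40 hrs/wk ≥ 20 ✓; site Raleigh ✗ (not Dayton) → not eligible.
Legal Services Plan — status full-time ✗ (requires part-time) → not eligible.
Supplemental Life Insurance — status full-time ✓ (not excluded); service 3 years < 5 years ✗ → not eligible.
Life Insurance — service 3 years ≥ 6 months (≈180 days) ✓; age 45 ≥ 18 ✓; 40 hrs/wk ≥ 40 ✓ → eligible.

Life Insurance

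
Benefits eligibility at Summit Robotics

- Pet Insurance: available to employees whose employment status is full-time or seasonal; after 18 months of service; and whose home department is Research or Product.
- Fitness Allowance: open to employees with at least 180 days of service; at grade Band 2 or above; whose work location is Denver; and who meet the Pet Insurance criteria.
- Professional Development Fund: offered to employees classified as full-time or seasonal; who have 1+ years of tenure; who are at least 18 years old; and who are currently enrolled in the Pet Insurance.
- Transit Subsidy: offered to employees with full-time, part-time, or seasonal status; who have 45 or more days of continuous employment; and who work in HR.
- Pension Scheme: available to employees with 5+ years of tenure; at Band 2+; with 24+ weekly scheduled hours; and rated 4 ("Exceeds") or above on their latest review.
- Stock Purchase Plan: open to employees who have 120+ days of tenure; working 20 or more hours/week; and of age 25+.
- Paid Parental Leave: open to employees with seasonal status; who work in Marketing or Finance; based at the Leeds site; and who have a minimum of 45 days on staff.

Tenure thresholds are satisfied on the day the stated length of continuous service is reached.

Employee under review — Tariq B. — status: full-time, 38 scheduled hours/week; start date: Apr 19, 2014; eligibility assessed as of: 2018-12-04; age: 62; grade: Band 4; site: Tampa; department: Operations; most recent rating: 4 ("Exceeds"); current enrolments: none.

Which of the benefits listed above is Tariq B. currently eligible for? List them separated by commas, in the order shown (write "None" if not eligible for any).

Stock Purchase Plan

Service from Apr 19, 2014 to 2018-12-04: 1690 days.
Pet Insurance — status full-time ✓; service 1690 days ≥ 18 months (≈540 days) ✓; dept Operations ✗ → not eligible.
Fitness Allowance — service 1690 days ≥ 180 days ✓; grade Band 4 ≥ Band 2 ✓; site Tampa ✗ (not Denver) → not eligible.
Professional Development Fund — status full-time ✓; service 1690 days ≥ 1 year (≈365 days) ✓; age 62 ≥ 18 ✓; not enrolled in Pet Insurance ✗ → not eligible.
Transit Subsidy — status full-time ✓; service 1690 days ≥ 45 days ✓; dept Operations ✗ → not eligible.
Pension Scheme — service 1690 days < 5 years (≈1825 days) ✗ → not eligible.
Stock Purchase Plan — service 1690 days ≥ 120 days ✓; 38 hrs/wk ≥ 20 ✓; age 62 ≥ 25 ✓ → eligible.
Paid Parental Leave — status full-time ✗ (requires seasonal) → not eligible.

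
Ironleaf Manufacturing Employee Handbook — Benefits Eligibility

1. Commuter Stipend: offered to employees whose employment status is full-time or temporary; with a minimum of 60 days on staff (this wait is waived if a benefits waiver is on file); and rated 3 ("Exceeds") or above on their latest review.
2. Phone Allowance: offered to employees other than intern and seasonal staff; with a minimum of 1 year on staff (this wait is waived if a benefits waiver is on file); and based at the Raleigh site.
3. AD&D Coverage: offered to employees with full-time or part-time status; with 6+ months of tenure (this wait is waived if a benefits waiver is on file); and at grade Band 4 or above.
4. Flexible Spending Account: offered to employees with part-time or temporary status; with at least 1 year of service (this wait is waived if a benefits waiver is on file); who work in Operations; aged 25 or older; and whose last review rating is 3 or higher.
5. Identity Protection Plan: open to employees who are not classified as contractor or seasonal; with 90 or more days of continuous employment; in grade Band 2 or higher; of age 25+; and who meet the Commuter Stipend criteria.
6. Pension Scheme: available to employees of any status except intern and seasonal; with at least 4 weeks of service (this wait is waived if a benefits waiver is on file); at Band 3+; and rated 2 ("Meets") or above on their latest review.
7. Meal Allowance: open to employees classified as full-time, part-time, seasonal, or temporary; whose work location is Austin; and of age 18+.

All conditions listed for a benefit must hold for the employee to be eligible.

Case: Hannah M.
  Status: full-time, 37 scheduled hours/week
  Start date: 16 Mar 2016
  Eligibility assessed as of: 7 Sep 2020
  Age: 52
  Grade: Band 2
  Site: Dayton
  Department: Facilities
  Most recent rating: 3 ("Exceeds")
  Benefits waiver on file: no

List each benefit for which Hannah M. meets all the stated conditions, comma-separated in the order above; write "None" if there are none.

Commuter Stipend, Identity Protection Plan

Service from 16 Mar 2016 to 7 Sep 2020: 1636 days.
Commuter Stipend — status full-time ✓; no waiver, service 1636 days ≥ 60 days ✓; rating 3 ≥ 3 ✓ → eligible.
Phone Allowance — status full-time ✓ (not excluded); no waiver, service 1636 days ≥ 1 year (≈365 days) ✓; site Dayton ✗ (not Raleigh) → not eligible.
AD&D Coverage — status full-time ✓; no waiver, service 1636 days ≥ 6 months (≈180 days) ✓; grade Band 2 < Band 4 ✗ → not eligible.
Flexible Spending Account — status full-time ✗ (requires part-time or temporary) → not eligible.
Identity Protection Plan — status full-time ✓ (not excluded); service 1636 days ≥ 90 days ✓; grade Band 2 ≥ Band 2 ✓; age 52 ≥ 25 ✓; eligible for Commuter Stipend ✓ → eligible.
Pension Scheme — status full-time ✓ (not excluded); no waiver, service 1636 days ≥ 4 weeks (≈28 days) ✓; grade Band 2 < Band 3 ✗ → not eligible.
Meal Allowance — status full-time ✓; site Dayton ✗ (not Austin) → not eligible.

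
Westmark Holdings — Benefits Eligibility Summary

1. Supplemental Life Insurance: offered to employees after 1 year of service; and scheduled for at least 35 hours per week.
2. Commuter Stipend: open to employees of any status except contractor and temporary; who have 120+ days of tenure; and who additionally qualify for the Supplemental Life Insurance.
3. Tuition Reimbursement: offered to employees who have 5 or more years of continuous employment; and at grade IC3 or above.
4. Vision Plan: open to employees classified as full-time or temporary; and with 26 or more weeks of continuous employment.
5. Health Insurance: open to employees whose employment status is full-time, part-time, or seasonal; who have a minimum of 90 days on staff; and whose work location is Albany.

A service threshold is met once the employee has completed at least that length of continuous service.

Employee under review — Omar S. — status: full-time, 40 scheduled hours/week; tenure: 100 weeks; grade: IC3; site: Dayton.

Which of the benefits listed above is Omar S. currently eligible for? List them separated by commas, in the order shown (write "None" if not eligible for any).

Supplemental Life Insurance — service 100 weeks ≥ 1 year (≈365 days) ✓; 40 hrs/wk ≥ 35 ✓ → eligible.
Commuter Stipend — status full-time ✓ (not excluded); service 100 weeks ≥ 120 days ✓; eligible for Supplemental Life Insurance ✓ → eligible.
Tuition Reimbursement — service 100 weeks < 5 years (≈1825 days) ✗ → not eligible.
Vision Plan — status full-time ✓; service 100 weeks ≥ 26 weeks ✓ → eligible.
Health Insurance — status full-time ✓; service 100 weeks ≥ 90 days ✓; site Dayton ✗ (not Albany) → not eligible.

Supplemental Life Insurance, Commuter Stipend, Vision Plan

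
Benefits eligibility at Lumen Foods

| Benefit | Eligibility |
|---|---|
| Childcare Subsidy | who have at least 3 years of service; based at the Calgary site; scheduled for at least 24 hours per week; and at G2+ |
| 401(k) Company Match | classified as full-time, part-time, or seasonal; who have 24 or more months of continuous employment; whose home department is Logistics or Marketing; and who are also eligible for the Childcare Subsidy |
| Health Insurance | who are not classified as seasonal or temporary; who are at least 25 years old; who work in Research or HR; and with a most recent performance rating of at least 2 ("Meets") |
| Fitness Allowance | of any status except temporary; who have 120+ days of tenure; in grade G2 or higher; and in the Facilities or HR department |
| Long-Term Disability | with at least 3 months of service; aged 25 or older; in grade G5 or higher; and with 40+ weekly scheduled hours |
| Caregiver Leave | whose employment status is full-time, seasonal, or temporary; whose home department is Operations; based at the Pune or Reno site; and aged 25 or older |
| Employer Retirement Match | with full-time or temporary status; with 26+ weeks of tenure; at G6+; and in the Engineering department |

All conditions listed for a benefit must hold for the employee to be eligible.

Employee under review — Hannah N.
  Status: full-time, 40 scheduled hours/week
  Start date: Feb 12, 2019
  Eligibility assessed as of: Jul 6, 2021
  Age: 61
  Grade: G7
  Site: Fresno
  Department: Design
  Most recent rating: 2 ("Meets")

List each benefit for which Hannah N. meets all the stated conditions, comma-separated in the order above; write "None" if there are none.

Service from Feb 12, 2019 to Jul 6, 2021: 875 days.
Childcare Subsidy — service 875 days < 3 years (≈1095 days) ✗ → not eligible.
401(k) Company Match — status full-time ✓; service 875 days ≥ 24 months (≈720 days) ✓; dept Design ✗ → not eligible.
Health Insurance — status full-time ✓ (not excluded); age 61 ≥ 25 ✓; dept Design ✗ → not eligible.
Fitness Allowance — status full-time ✓ (not excluded); service 875 days ≥ 120 days ✓; grade G7 ≥ G2 ✓; dept Design ✗ → not eligible.
Long-Term Disability — service 875 days ≥ 3 months (≈90 days) ✓; age 61 ≥ 25 ✓; grade G7 ≥ G5 ✓; 40 hrs/wk ≥ 40 ✓ → eligible.
Caregiver Leave — status full-time ✓; dept Design ✗ → not eligible.
Employer Retirement Match — status full-time ✓; service 875 days ≥ 26 weeks (≈182 days) ✓; grade G7 ≥ G6 ✓; dept Design ✗ → not eligible.

Long-Term Disability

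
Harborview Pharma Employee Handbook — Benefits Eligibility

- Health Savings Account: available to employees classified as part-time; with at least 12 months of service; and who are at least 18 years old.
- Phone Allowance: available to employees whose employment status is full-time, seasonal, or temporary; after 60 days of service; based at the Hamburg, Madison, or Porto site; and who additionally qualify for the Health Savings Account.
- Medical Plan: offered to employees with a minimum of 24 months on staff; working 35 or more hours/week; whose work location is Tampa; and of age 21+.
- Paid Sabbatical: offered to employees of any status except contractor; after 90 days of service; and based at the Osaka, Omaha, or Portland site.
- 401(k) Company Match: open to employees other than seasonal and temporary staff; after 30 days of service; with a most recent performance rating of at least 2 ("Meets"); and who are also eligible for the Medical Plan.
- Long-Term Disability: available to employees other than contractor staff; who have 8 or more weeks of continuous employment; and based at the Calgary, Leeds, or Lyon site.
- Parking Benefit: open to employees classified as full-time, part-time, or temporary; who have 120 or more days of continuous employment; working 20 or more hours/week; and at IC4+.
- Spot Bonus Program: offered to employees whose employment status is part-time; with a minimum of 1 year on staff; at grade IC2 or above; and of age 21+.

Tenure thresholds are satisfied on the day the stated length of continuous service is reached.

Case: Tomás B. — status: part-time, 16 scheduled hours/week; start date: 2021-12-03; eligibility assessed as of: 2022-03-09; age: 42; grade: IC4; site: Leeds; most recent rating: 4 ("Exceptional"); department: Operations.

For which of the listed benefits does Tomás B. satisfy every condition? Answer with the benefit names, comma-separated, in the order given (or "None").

Long-Term Disability

Service from 2021-12-03 to 2022-03-09: 96 days.
Health Savings Account — status part-time ✓; service 96 days < 12 months (≈360 days) ✗ → not eligible.
Phone Allowance — status part-time ✗ (requires full-time, seasonal, or temporary) → not eligible.
Medical Plan — service 96 days < 24 months (≈720 days) ✗ → not eligible.
Paid Sabbatical — status part-time ✓ (not excluded); service 96 days ≥ 90 days ✓; site Leeds ✗ (not Osaka, Omaha, or Portland) → not eligible.
401(k) Company Match — status part-time ✓ (not excluded); service 96 days ≥ 30 days ✓; rating 4 ≥ 2 ✓; not eligible for Medical Plan ✗ → not eligible.
Long-Term Disability — status part-time ✓ (not excluded); service 96 days ≥ 8 weeks (≈56 days) ✓; site Leeds ✓ → eligible.
Parking Benefit — status part-time ✓; service 96 days < 120 days ✗ → not eligible.
Spot Bonus Program — status part-time ✓; service 96 days < 1 year (≈365 days) ✗ → not eligible.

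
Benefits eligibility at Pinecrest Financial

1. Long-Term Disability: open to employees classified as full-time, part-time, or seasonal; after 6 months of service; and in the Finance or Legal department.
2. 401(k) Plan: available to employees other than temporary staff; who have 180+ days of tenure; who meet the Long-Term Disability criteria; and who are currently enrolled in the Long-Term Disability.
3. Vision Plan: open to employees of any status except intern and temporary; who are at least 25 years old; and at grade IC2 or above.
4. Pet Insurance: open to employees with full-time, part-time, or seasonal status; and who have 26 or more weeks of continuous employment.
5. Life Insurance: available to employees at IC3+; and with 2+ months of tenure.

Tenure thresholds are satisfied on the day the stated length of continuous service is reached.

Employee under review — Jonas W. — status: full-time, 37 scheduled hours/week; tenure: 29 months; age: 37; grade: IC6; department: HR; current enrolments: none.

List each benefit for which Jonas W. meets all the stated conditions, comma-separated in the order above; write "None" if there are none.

Long-Term Disability — status full-time ✓; service 29 months ≥ 6 months ✓; dept HR ✗ → not eligible.
401(k) Plan — status full-time ✓ (not excluded); service 29 months ≥ 180 days ✓; not eligible for Long-Term Disability ✗ → not eligible.
Vision Plan — status full-time ✓ (not excluded); age 37 ≥ 25 ✓; grade IC6 ≥ IC2 ✓ → eligible.
Pet Insurance — status full-time ✓; service 29 months ≥ 26 weeks (≈182 days) ✓ → eligible.
Life Insurance — grade IC6 ≥ IC3 ✓; service 29 months ≥ 2 months ✓ → eligible.

Vision Plan, Pet Insurance, Life Insurance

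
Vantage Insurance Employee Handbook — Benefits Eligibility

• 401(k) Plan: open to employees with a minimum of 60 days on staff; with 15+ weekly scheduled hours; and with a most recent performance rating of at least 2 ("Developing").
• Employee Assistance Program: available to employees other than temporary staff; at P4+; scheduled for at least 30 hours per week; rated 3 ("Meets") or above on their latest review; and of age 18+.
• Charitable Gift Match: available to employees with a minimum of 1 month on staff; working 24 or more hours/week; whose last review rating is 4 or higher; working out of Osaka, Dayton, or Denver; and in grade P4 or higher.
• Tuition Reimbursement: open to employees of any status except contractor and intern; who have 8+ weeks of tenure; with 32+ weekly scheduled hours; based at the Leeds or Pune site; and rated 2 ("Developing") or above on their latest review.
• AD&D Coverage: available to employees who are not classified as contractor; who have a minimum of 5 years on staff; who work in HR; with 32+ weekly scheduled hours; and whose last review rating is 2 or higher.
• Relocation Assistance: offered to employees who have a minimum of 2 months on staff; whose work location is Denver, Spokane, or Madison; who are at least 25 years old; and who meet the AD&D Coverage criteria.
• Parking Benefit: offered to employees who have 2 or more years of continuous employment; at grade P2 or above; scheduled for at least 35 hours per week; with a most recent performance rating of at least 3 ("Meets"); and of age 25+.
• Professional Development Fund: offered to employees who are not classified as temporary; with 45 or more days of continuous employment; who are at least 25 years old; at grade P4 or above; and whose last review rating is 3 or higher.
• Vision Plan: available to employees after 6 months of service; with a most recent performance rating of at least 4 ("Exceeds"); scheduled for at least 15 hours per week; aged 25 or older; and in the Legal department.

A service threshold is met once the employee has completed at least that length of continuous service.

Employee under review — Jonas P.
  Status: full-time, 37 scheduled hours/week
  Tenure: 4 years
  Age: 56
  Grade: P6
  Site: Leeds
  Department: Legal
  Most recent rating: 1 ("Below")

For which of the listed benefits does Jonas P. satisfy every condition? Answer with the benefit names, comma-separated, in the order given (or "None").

401(k) Plan — service 4 years ≥ 60 days ✓; 37 hrs/wk ≥ 15 ✓; rating 1 < 2 ✗ → not eligible.
Employee Assistance Program — status full-time ✓ (not excluded); grade P6 ≥ P4 ✓; 37 hrs/wk ≥ 30 ✓; rating 1 < 3 ✗ → not eligible.
Charitable Gift Match — service 4 years ≥ 1 month (≈30 days) ✓; 37 hrs/wk ≥ 24 ✓; rating 1 < 4 ✗ → not eligible.
Tuition Reimbursement — status full-time ✓ (not excluded); service 4 years ≥ 8 weeks (≈56 days) ✓; 37 hrs/wk ≥ 32 ✓; site Leeds ✓; rating 1 < 2 ✗ → not eligible.
AD&D Coverage — status full-time ✓ (not excluded); service 4 years < 5 years ✗ → not eligible.
Relocation Assistance — service 4 years ≥ 2 months (≈60 days) ✓; site Leeds ✗ (not Denver, Spokane, or Madison) → not eligible.
Parking Benefit — service 4 years ≥ 2 years ✓; grade P6 ≥ P2 ✓; 37 hrs/wk ≥ 35 ✓; rating 1 < 3 ✗ → not eligible.
Professional Development Fund — status full-time ✓ (not excluded); service 4 years ≥ 45 days ✓; age 56 ≥ 25 ✓; grade P6 ≥ P4 ✓; rating 1 < 3 ✗ → not eligible.
Vision Plan — service 4 years ≥ 6 months (≈180 days) ✓; rating 1 < 4 ✗ → not eligible.

None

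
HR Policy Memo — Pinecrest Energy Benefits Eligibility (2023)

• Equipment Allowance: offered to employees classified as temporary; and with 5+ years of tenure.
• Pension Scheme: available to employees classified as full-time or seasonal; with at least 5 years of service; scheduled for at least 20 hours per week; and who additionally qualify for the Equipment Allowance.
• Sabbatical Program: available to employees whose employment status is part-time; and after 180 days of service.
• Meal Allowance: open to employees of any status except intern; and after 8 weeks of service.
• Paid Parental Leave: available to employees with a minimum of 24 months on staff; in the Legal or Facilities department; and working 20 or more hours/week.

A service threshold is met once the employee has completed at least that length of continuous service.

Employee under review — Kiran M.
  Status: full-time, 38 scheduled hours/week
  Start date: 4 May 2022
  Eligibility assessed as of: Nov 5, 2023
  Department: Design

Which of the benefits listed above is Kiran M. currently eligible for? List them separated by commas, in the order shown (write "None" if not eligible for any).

Service from 4 May 2022 to Nov 5, 2023: 550 days.
Equipment Allowance — status full-time ✗ (requires temporary) → not eligible.
Pension Scheme — status full-time ✓; service 550 days < 5 years (≈1825 days) ✗ → not eligible.
Sabbatical Program — status full-time ✗ (requires part-time) → not eligible.
Meal Allowance — status full-time ✓ (not excluded); service 550 days ≥ 8 weeks (≈56 days) ✓ → eligible.
Paid Parental Leave — service 550 days < 24 months (≈720 days) ✗ → not eligible.

Meal Allowance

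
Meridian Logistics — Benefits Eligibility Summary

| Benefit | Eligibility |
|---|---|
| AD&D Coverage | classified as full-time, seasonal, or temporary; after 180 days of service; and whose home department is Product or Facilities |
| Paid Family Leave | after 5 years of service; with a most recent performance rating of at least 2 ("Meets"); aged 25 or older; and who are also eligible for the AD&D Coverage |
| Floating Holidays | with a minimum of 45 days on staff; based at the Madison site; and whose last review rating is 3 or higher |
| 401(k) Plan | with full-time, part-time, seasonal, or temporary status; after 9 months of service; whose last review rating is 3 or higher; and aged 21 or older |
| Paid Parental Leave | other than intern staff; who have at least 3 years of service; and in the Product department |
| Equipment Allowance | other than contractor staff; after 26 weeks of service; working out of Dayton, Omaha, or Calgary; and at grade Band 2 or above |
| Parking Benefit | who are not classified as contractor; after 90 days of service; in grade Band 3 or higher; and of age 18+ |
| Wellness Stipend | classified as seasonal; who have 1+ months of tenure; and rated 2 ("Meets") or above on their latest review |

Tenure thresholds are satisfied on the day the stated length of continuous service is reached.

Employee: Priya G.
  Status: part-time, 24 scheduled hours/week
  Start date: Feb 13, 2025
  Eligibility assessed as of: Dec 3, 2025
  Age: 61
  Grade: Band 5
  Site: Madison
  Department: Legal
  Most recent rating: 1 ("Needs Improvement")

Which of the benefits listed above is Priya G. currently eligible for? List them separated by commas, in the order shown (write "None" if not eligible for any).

Parking Benefit

Service from Feb 13, 2025 to Dec 3, 2025: 293 days.
AD&D Coverage — status part-time ✗ (requires full-time, seasonal, or temporary) → not eligible.
Paid Family Leave — service 293 days < 5 years (≈1825 days) ✗ → not eligible.
Floating Holidays — service 293 days ≥ 45 days ✓; site Madison ✓; rating 1 < 3 ✗ → not eligible.
401(k) Plan — status part-time ✓; service 293 days ≥ 9 months (≈270 days) ✓; rating 1 < 3 ✗ → not eligible.
Paid Parental Leave — status part-time ✓ (not excluded); service 293 days < 3 years (≈1095 days) ✗ → not eligible.
Equipment Allowance — status part-time ✓ (not excluded); service 293 days ≥ 26 weeks (≈182 days) ✓; site Madison ✗ (not Dayton, Omaha, or Calgary) → not eligible.
Parking Benefit — status part-time ✓ (not excluded); service 293 days ≥ 90 days ✓; grade Band 5 ≥ Band 3 ✓; age 61 ≥ 18 ✓ → eligible.
Wellness Stipend — status part-time ✗ (requires seasonal) → not eligible.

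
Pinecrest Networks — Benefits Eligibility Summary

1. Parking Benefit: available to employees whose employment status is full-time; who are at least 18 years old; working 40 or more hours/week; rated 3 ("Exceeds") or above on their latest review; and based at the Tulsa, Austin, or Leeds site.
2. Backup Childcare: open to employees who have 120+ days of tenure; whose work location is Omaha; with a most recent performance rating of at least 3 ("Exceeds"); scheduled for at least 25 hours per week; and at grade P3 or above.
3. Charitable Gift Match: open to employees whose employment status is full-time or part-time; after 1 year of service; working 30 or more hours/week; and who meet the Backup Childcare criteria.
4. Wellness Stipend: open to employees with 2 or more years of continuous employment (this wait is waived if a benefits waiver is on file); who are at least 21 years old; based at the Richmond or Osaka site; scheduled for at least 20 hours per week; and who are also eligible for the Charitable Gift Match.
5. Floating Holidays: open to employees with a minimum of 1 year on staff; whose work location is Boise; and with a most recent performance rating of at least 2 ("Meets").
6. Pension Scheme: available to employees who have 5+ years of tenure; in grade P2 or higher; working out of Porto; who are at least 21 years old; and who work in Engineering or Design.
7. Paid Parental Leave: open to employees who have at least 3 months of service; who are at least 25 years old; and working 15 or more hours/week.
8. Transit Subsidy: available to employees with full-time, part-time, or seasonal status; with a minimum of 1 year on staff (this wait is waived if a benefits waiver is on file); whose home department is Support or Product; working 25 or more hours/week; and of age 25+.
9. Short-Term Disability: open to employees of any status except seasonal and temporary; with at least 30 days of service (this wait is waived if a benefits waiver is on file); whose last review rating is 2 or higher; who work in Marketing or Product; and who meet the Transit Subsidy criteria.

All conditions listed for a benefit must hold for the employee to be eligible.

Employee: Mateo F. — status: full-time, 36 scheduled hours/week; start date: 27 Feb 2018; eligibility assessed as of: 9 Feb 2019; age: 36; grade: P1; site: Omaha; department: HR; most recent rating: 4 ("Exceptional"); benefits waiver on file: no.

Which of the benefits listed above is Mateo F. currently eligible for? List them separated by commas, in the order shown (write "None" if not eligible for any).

Paid Parental Leave

Service from 27 Feb 2018 to 9 Feb 2019: 347 days.
Parking Benefit — status full-time ✓; age 36 ≥ 18 ✓; 36 hrs/wk < 40 ✗ → not eligible.
Backup Childcare — service 347 days ≥ 120 days ✓; site Omaha ✓; rating 4 ≥ 3 ✓; 36 hrs/wk ≥ 25 ✓; grade P1 < P3 ✗ → not eligible.
Charitable Gift Match — status full-time ✓; service 347 days < 1 year (≈365 days) ✗ → not eligible.
Wellness Stipend — no waiver, service 347 days < 2 years (≈730 days) ✗ → not eligible.
Floating Holidays — service 347 days < 1 year (≈365 days) ✗ → not eligible.
Pension Scheme — service 347 days < 5 years (≈1825 days) ✗ → not eligible.
Paid Parental Leave — service 347 days ≥ 3 months (≈90 days) ✓; age 36 ≥ 25 ✓; 36 hrs/wk ≥ 15 ✓ → eligible.
Transit Subsidy — status full-time ✓; no waiver, service 347 days < 1 year (≈365 days) ✗ → not eligible.
Short-Term Disability — status full-time ✓ (not excluded); no waiver, service 347 days ≥ 30 days ✓; rating 4 ≥ 2 ✓; dept HR ✗ → not eligible.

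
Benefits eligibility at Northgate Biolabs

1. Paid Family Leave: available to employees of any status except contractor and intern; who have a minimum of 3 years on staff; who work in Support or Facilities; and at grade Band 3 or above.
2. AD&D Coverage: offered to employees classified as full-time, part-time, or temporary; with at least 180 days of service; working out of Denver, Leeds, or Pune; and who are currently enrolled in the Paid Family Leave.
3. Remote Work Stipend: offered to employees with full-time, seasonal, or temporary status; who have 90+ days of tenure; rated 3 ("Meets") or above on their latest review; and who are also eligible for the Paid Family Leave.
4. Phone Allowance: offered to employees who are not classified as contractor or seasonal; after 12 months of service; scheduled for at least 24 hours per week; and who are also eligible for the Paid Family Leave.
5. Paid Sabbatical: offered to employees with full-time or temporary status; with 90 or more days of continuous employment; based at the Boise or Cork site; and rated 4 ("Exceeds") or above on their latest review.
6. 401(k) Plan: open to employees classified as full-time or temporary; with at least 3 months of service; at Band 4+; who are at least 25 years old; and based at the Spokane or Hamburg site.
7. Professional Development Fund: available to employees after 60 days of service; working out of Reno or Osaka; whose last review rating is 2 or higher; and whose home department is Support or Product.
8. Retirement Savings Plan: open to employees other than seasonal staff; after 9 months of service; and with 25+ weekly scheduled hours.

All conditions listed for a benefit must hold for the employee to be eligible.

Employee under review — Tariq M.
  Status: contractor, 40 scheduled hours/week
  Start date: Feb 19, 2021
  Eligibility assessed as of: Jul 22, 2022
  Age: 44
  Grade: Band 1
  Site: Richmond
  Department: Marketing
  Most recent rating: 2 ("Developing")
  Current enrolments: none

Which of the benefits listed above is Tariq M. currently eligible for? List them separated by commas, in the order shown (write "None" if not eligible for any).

Retirement Savings Plan

Service from Feb 19, 2021 to Jul 22, 2022: 518 days.
Paid Family Leave — status contractor ✗ (excluded) → not eligible.
AD&D Coverage — status contractor ✗ (requires full-time, part-time, or temporary) → not eligible.
Remote Work Stipend — status contractor ✗ (requires full-time, seasonal, or temporary) → not eligible.
Phone Allowance — status contractor ✗ (excluded) → not eligible.
Paid Sabbatical — status contractor ✗ (requires full-time or temporary) → not eligible.
401(k) Plan — status contractor ✗ (requires full-time or temporary) → not eligible.
Professional Development Fund — service 518 days ≥ 60 days ✓; site Richmond ✗ (not Reno or Osaka) → not eligible.
Retirement Savings Plan — status contractor ✓ (not excluded); service 518 days ≥ 9 months (≈270 days) ✓; 40 hrs/wk ≥ 25 ✓ → eligible.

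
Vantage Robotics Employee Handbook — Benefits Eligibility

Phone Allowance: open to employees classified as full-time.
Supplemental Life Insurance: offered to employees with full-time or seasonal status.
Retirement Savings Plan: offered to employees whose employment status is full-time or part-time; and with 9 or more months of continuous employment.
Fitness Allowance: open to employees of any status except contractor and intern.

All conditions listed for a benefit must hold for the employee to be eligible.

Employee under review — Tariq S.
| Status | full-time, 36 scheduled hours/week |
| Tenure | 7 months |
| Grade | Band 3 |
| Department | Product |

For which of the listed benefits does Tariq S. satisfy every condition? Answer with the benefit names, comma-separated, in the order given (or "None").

Phone Allowance, Supplemental Life Insurance, Fitness Allowance

Phone Allowance — status full-time ✓ → eligible.
Supplemental Life Insurance — status full-time ✓ → eligible.
Retirement Savings Plan — status full-time ✓; service 7 months < 9 months ✗ → not eligible.
Fitness Allowance — status full-time ✓ (not excluded) → eligible.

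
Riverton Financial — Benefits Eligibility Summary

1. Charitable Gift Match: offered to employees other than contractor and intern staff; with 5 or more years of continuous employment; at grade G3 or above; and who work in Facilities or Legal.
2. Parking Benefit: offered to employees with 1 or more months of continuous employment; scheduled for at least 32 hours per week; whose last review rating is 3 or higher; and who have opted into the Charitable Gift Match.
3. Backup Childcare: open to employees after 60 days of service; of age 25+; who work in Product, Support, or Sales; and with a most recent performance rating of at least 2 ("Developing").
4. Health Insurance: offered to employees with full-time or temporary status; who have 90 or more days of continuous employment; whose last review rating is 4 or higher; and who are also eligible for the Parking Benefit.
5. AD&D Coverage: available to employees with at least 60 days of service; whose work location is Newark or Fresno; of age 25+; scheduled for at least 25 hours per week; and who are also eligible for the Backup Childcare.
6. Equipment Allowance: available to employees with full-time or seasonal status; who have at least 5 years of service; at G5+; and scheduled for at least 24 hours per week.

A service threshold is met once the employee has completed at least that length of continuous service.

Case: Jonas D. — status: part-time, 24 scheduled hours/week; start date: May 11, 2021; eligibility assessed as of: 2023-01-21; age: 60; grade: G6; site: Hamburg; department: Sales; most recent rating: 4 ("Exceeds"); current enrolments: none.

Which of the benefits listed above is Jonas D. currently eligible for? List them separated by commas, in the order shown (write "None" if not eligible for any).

Backup Childcare

Service from May 11, 2021 to 2023-01-21: 620 days.
Charitable Gift Match — status part-time ✓ (not excluded); service 620 days < 5 years (≈1825 days) ✗ → not eligible.
Parking Benefit — service 620 days ≥ 1 month (≈30 days) ✓; 24 hrs/wk < 32 ✗ → not eligible.
Backup Childcare — service 620 days ≥ 60 days ✓; age 60 ≥ 25 ✓; dept Sales ✓; rating 4 ≥ 2 ✓ → eligible.
Health Insurance — status part-time ✗ (requires full-time or temporary) → not eligible.
AD&D Coverage — service 620 days ≥ 60 days ✓; site Hamburg ✗ (not Newark or Fresno) → not eligible.
Equipment Allowance — status part-time ✗ (requires full-time or seasonal) → not eligible.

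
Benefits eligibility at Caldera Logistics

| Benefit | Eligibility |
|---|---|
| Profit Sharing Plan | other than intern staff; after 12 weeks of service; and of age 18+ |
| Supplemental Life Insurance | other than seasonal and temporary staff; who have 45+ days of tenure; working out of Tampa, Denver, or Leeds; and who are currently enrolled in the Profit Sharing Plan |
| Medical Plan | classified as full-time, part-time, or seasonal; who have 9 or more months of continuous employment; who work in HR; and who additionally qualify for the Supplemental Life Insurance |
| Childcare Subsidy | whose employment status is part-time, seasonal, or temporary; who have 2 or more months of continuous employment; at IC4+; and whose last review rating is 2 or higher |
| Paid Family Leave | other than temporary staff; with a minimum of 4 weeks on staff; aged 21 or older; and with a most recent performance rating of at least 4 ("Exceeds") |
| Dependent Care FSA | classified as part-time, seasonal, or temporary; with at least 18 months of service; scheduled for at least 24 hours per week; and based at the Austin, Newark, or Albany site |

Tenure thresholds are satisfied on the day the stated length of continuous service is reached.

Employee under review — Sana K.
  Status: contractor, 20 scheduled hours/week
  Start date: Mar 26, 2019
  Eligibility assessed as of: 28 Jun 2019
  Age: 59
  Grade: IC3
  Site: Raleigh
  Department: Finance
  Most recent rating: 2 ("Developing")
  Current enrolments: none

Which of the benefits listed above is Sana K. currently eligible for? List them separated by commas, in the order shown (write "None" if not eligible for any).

Service from Mar 26, 2019 to 28 Jun 2019: 94 days.
Profit Sharing Plan — status contractor ✓ (not excluded); service 94 days ≥ 12 weeks (≈84 days) ✓; age 59 ≥ 18 ✓ → eligible.
Supplemental Life Insurance — status contractor ✓ (not excluded); service 94 days ≥ 45 days ✓; site Raleigh ✗ (not Tampa, Denver, or Leeds) → not eligible.
Medical Plan — status contractor ✗ (requires full-time, part-time, or seasonal) → not eligible.
Childcare Subsidy — status contractor ✗ (requires part-time, seasonal, or temporary) → not eligible.
Paid Family Leave — status contractor ✓ (not excluded); service 94 days ≥ 4 weeks (≈28 days) ✓; age 59 ≥ 21 ✓; rating 2 < 4 ✗ → not eligible.
Dependent Care FSA — status contractor ✗ (requires part-time, seasonal, or temporary) → not eligible.

Profit Sharing Plan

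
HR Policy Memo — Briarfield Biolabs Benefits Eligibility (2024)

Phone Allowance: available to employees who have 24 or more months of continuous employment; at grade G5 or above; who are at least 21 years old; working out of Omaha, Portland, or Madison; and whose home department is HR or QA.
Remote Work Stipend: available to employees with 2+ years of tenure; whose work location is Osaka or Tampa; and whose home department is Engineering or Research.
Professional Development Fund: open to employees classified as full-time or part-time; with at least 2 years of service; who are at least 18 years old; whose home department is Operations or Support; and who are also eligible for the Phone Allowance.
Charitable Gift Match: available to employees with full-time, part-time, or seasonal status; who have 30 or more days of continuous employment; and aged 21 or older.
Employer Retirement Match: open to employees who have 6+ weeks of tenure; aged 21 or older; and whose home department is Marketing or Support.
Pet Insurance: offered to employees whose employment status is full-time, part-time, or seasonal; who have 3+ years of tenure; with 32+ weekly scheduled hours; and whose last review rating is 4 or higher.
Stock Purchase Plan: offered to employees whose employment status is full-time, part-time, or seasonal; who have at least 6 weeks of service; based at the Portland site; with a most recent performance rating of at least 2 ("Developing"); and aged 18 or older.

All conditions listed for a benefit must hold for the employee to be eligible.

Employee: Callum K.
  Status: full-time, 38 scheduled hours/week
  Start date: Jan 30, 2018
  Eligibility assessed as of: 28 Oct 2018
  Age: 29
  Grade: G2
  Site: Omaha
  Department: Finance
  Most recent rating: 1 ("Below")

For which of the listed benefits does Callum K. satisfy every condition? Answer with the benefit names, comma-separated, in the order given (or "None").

Service from Jan 30, 2018 to 28 Oct 2018: 271 days.
Phone Allowance — service 271 days < 24 months (≈720 days) ✗ → not eligible.
Remote Work Stipend — service 271 days < 2 years (≈730 days) ✗ → not eligible.
Professional Development Fund — status full-time ✓; service 271 days < 2 years (≈730 days) ✗ → not eligible.
Charitable Gift Match — status full-time ✓; service 271 days ≥ 30 days ✓; age 29 ≥ 21 ✓ → eligible.
Employer Retirement Match — service 271 days ≥ 6 weeks (≈42 days) ✓; age 29 ≥ 21 ✓; dept Finance ✗ → not eligible.
Pet Insurance — status full-time ✓; service 271 days < 3 years (≈1095 days) ✗ → not eligible.
Stock Purchase Plan — status full-time ✓; service 271 days ≥ 6 weeks (≈42 days) ✓; site Omaha ✗ (not Portland) → not eligible.

Charitable Gift Match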